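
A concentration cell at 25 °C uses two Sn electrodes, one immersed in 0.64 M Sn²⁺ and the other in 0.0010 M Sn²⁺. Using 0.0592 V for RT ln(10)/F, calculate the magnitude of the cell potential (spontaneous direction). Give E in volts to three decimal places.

For a concentration cell E°cell = 0. The 0.64 M side is the cathode (reduction is favoured where [Sn²⁺] is higher).
With n = 2, E = −(0.0592/2) log([Sn²⁺]ₐₙ/[Sn²⁺]꜀ₐₜ) = −(0.0592/2) log(0.001/0.64) = −(0.0592/2)(-2.806) = +0.083 V.

+0.083 V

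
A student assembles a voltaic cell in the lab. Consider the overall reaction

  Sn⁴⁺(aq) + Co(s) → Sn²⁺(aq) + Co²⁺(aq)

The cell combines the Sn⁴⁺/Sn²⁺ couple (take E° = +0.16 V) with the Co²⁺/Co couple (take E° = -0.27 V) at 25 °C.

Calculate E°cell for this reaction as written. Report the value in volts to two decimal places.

The Sn⁴⁺/Sn²⁺ couple has the higher reduction potential, so it is the cathode; Co²⁺/Co is oxidised at the anode.
E°cell = E°(cathode) − E°(anode) = (+0.16) − (-0.27) = +0.43 V.

+0.43 V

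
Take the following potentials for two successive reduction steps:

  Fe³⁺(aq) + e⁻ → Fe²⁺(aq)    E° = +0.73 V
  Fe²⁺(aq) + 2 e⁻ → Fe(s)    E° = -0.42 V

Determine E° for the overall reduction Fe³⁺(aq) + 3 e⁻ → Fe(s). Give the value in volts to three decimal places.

Adding the free-energy changes (−nFE°) of the two steps gives −n₃FE°₃ = −n₁FE°₁ − n₂FE°₂.
E°₃ = (1×+0.73 + 2×-0.42) / 3 = (-0.110) / 3 = -0.037 V.
E° values themselves are not directly additive — weighting by electron count is essential.

-0.037 V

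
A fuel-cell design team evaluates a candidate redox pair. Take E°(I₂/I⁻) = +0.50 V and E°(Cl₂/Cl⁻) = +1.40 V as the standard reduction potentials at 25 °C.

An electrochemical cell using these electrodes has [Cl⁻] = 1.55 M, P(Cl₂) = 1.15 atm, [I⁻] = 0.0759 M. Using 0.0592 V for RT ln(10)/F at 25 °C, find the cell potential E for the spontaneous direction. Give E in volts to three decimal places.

Cl₂/Cl⁻ is the cathode (higher E°), I₂/I⁻ the anode: E°cell = +1.40 − (+0.50) = +0.90 V, n = 2.
Overall: Cl₂(g) + 2 I⁻(aq) → 2 Cl⁻(aq) + I₂(s)
Q = [Cl⁻]^2 / (P(Cl₂)·[I⁻]^2); log Q = 2.559.
E = E° − (0.0592/n) log Q = +0.90 − (0.0592/2)(2.559) = +0.824 V.

+0.824 V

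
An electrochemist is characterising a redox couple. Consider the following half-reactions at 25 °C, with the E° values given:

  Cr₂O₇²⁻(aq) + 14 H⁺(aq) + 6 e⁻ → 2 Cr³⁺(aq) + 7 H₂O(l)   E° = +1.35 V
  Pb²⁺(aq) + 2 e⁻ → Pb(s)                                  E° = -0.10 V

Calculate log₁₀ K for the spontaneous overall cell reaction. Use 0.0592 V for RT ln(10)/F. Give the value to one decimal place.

147.0

Cathode: Cr₂O₇²⁻/Cr³⁺; anode: Pb²⁺/Pb. E°cell = +1.45 V, n = 6.
log K = nE°cell / 0.0592 = (6)(+1.45) / 0.0592 = 147.0.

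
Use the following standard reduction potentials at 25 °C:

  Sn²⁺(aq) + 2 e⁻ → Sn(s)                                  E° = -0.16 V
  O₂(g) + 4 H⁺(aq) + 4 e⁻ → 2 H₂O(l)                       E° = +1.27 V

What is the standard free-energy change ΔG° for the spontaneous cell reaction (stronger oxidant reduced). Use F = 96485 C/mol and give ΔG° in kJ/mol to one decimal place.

O₂/H₂O (E° = +1.27 V) is the cathode; Sn²⁺/Sn (E° = -0.16 V) is the anode, so E°cell = +1.43 V.
Balancing electrons gives n = 4 (lcm of 4 and 2).
ΔG° = −nFE° = −(4)(96485)(+1.43) = -551,894 J = -551.9 kJ/mol.

-551.9 kJ/mol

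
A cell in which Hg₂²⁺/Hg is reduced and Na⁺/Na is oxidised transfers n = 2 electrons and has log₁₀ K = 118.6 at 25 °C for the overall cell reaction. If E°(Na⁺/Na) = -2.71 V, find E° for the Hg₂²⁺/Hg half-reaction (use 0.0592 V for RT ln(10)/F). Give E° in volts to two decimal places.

+0.80 V

E°cell = (0.0592/n)·log K = (0.0592/2)(118.6) = +3.511 V.
Since Hg₂²⁺/Hg is the cathode and Na⁺/Na the anode, E°cell = E°(Hg₂²⁺/Hg) − E°(Na⁺/Na).
So E°(Hg₂²⁺/Hg) = E°cell + E°(Na⁺/Na) = +3.511 + (-2.71) = +0.80 V.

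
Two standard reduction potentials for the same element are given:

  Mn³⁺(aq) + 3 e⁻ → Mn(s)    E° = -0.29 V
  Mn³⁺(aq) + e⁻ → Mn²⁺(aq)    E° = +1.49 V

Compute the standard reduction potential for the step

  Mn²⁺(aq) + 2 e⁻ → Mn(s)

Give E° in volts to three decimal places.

Sequential free energies add, so n₃E°₃ = n₁E°₁ + n₂E°₂.
With n₃ = 3, and the known step contributing 1×(+1.49) V, the unknown satisfies 2·E° = 3×(-0.29) − 1×(+1.49) = -2.360.
E° = -2.360 / 2 = -1.180 V.

-1.180 V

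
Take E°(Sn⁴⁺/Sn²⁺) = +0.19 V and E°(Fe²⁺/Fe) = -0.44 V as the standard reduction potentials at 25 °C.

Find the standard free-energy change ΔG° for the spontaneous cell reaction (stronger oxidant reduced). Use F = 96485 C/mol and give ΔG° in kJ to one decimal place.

-121.6 kJ

Sn⁴⁺/Sn²⁺ (E° = +0.19 V) is the cathode; Fe²⁺/Fe (E° = -0.44 V) is the anode, so E°cell = +0.63 V.
Balancing electrons gives n = 2 (lcm of 2 and 2).
ΔG° = −nFE° = −(2)(96485)(+0.63) = -121,571 J = -121.6 kJ.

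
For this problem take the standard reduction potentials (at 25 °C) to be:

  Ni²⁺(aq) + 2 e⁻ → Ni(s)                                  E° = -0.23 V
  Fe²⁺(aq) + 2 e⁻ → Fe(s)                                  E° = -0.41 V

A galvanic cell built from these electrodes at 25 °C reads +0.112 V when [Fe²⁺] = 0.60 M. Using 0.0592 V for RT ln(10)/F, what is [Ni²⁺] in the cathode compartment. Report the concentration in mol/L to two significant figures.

Ni²⁺/Ni is the cathode, Fe²⁺/Fe the anode: E°cell = +0.18 V, n = 2.
Overall reaction: Ni²⁺(aq) + Fe(s) → Ni(s) + Fe²⁺(aq); Q = [Fe²⁺]^1/[Ni²⁺]^1.
From E = E° − (0.0592/n) log Q: log Q = (E° − E)·n/0.0592 = (+0.18 − (+0.112))·2/0.0592 = 2.2973.
So 1·log[Ni²⁺] = 1·log(0.6) − log Q = -0.2218 − (2.2973) = -2.5191; [Ni²⁺] = 10^(-2.5191) ≈ 0.0030 M.

0.0030 M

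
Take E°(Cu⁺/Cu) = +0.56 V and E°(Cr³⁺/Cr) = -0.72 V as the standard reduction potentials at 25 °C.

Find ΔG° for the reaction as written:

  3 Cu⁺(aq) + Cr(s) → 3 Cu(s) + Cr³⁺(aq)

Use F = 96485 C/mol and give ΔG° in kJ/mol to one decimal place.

As written, Cu⁺/Cu is reduced (cathode) and Cr³⁺/Cr is oxidised (anode), so E°cell = (+0.56) − (-0.72) = +1.28 V.
Balancing electrons gives n = 3.
ΔG° = −nFE° = −(3)(96485)(+1.28) = -370,502 J = -370.5 kJ/mol.

-370.5 kJ/mol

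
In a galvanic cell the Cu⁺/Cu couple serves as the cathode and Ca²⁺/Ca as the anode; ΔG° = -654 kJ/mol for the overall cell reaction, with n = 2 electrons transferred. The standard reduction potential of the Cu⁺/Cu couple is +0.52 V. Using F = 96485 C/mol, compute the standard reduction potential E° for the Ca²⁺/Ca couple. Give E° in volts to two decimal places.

E°cell = −ΔG°/(nF) = −(-654×10³)/((2)(96485)) = +3.389 V.
Since Cu⁺/Cu is the cathode and Ca²⁺/Ca the anode, E°cell = E°(Cu⁺/Cu) − E°(Ca²⁺/Ca).
So E°(Ca²⁺/Ca) = E°(Cu⁺/Cu) − E°cell = (+0.52) − (+3.389) = -2.87 V.

-2.87 V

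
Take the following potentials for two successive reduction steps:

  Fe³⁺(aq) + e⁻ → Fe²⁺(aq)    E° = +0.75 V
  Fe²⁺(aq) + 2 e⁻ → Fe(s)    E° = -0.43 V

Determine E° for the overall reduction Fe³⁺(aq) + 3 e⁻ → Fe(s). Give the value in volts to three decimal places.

-0.037 V

Standard free energies of sequential steps add: ΔG°₃ = ΔG°₁ + ΔG°₂, so n₃E°₃ = n₁E°₁ + n₂E°₂.
E°₃ = (1×+0.75 + 2×-0.43) / 3 = (-0.110) / 3 = -0.037 V.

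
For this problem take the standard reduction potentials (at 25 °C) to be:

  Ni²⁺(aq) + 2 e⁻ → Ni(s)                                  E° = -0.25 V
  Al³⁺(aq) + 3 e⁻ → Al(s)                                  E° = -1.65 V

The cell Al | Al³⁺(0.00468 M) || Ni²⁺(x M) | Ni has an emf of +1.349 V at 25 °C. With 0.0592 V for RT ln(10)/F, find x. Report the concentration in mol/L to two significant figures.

Ni²⁺/Ni is the cathode, Al³⁺/Al the anode: E°cell = +1.40 V, n = 6.
Overall reaction: 3 Ni²⁺(aq) + 2 Al(s) → 3 Ni(s) + 2 Al³⁺(aq); Q = [Al³⁺]^2/[Ni²⁺]^3.
From E = E° − (0.0592/n) log Q: log Q = (E° − E)·n/0.0592 = (+1.40 − (+1.349))·6/0.0592 = 5.1689.
So 3·log[Ni²⁺] = 2·log(0.00468) − log Q = -4.6595 − (5.1689) = -9.8284; log[Ni²⁺] = -9.8284 / 3 = -3.2761; [Ni²⁺] = 10^(-3.2761) ≈ 0.00053 M.

0.00053 M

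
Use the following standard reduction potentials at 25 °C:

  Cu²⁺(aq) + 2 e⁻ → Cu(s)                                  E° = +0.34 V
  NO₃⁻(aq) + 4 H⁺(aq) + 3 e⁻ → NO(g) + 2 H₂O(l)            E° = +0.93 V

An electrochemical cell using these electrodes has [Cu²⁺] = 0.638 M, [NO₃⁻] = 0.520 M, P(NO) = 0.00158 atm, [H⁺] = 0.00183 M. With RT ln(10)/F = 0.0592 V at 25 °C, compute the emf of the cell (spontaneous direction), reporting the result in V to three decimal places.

NO₃⁻/NO is the cathode (higher E°), Cu²⁺/Cu the anode: E°cell = +0.93 − (+0.34) = +0.59 V, n = 6.
Overall: 2 NO₃⁻(aq) + 8 H⁺(aq) + 3 Cu(s) → 2 NO(g) + 4 H₂O(l) + 3 Cu²⁺(aq)
Q = P(NO)^2·[Cu²⁺]^3 / ([NO₃⁻]^2·[H⁺]^8); log Q = 16.280.
E = E° − (0.0592/n) log Q = +0.59 − (0.0592/6)(16.280) = +0.429 V.

+0.429 V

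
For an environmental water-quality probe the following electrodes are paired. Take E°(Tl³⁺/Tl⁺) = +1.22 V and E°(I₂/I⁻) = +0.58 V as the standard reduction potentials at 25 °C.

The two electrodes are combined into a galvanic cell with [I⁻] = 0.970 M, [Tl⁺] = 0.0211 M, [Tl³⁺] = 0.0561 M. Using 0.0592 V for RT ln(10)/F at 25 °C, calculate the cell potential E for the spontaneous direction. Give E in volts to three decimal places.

+0.652 V

Tl³⁺/Tl⁺ is the cathode (higher E°), I₂/I⁻ the anode: E°cell = +1.22 − (+0.58) = +0.64 V, n = 2.
Overall: Tl³⁺(aq) + 2 I⁻(aq) → Tl⁺(aq) + I₂(s)
Q = [Tl⁺] / ([Tl³⁺]·[I⁻]^2); log Q = -0.398.
E = E° − (0.0592/n) log Q = +0.64 − (0.0592/2)(-0.398) = +0.652 V.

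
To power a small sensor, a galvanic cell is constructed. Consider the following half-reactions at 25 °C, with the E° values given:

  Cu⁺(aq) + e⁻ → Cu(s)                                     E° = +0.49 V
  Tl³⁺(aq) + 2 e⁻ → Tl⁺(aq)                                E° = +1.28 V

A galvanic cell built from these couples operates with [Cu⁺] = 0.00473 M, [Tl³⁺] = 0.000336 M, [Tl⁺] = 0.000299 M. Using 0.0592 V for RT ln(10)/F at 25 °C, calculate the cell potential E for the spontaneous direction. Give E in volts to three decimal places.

Tl³⁺/Tl⁺ is the cathode (higher E°), Cu⁺/Cu the anode: E°cell = +1.28 − (+0.49) = +0.79 V, n = 2.
Overall: Tl³⁺(aq) + 2 Cu(s) → Tl⁺(aq) + 2 Cu⁺(aq)
Q = [Tl⁺]·[Cu⁺]^2 / ([Tl³⁺]); log Q = -4.701.
E = E° − (0.0592/n) log Q = +0.79 − (0.0592/2)(-4.701) = +0.929 V.

+0.929 V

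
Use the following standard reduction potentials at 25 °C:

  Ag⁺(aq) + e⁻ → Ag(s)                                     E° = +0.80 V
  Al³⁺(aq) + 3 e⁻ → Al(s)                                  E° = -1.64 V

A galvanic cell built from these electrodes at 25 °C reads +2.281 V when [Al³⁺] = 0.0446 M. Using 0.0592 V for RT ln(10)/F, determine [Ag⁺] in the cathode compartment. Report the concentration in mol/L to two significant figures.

0.00073 M

Ag⁺/Ag is the cathode, Al³⁺/Al the anode: E°cell = +2.44 V, n = 3.
Overall reaction: 3 Ag⁺(aq) + Al(s) → 3 Ag(s) + Al³⁺(aq); Q = [Al³⁺]^1/[Ag⁺]^3.
From E = E° − (0.0592/n) log Q: log Q = (E° − E)·n/0.0592 = (+2.44 − (+2.281))·3/0.0592 = 8.0574.
So 3·log[Ag⁺] = 1·log(0.0446) − log Q = -1.3507 − (8.0574) = -9.4081; log[Ag⁺] = -9.4081 / 3 = -3.1360; [Ag⁺] = 10^(-3.1360) ≈ 0.00073 M.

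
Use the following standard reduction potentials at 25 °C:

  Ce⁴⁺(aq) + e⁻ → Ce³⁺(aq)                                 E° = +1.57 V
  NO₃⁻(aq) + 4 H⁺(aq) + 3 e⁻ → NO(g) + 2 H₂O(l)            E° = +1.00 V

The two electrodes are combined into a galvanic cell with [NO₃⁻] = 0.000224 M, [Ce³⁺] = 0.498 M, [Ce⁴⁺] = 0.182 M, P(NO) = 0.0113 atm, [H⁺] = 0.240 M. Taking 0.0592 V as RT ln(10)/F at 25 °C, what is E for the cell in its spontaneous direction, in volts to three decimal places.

Ce⁴⁺/Ce³⁺ is the cathode (higher E°), NO₃⁻/NO the anode: E°cell = +1.57 − (+1.00) = +0.57 V, n = 3.
Overall: 3 Ce⁴⁺(aq) + NO(g) + 2 H₂O(l) → 3 Ce³⁺(aq) + NO₃⁻(aq) + 4 H⁺(aq)
Q = [Ce³⁺]^3·[NO₃⁻]·[H⁺]^4 / ([Ce⁴⁺]^3·P(NO)); log Q = -2.871.
E = E° − (0.0592/n) log Q = +0.57 − (0.0592/3)(-2.871) = +0.627 V.

+0.627 V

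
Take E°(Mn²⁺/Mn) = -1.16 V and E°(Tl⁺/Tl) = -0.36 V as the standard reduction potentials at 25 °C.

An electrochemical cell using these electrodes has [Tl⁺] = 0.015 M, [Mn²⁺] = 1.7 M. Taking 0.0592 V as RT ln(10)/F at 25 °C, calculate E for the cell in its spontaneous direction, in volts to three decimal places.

+0.685 V

Tl⁺/Tl is the cathode (higher E°), Mn²⁺/Mn the anode: E°cell = -0.36 − (-1.16) = +0.80 V, n = 2.
Overall: 2 Tl⁺(aq) + Mn(s) → 2 Tl(s) + Mn²⁺(aq)
Q = [Mn²⁺] / ([Tl⁺]^2); log Q = 3.878.
E = E° − (0.0592/n) log Q = +0.80 − (0.0592/2)(3.878) = +0.685 V.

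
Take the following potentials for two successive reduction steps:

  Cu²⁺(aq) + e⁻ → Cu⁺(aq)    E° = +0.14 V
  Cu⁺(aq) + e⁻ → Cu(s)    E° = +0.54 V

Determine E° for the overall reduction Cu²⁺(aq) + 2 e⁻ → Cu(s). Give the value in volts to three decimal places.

+0.340 V

Adding the free-energy changes (−nFE°) of the two steps gives −n₃FE°₃ = −n₁FE°₁ − n₂FE°₂.
E°₃ = (1×+0.14 + 1×+0.54) / 2 = (+0.680) / 2 = +0.340 V.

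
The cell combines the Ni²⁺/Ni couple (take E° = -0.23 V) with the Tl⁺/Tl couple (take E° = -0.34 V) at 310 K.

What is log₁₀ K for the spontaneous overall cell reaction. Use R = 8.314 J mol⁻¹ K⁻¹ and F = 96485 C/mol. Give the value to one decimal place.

3.6

Cathode: Ni²⁺/Ni; anode: Tl⁺/Tl. E°cell = (-0.23) − (-0.34) = +0.11 V, with n = 2.
ΔG° = −nFE° = −RT ln K, so ln K = nFE°/(RT) = (2)(96485)(+0.11) / ((8.314)(310)) = 8.236.
log₁₀ K = 8.236 / ln 10 = 3.6.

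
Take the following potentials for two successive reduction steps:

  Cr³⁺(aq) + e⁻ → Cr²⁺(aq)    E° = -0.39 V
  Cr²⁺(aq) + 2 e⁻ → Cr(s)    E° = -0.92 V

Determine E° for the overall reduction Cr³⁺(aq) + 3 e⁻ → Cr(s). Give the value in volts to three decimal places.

Since ΔG° = −nFE° is additive over sequential reductions, n₃E°₃ = n₁E°₁ + n₂E°₂.
E°₃ = (1×-0.39 + 2×-0.92) / 3 = (-2.230) / 3 = -0.743 V.

-0.743 V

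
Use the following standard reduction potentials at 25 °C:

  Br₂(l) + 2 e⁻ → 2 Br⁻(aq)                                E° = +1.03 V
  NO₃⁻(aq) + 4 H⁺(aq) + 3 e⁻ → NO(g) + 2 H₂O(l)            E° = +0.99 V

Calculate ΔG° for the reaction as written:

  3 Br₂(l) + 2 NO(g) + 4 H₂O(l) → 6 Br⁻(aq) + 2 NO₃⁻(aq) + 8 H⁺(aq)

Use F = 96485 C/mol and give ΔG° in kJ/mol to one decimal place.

-23.2 kJ/mol

As written, Br₂/Br⁻ is reduced (cathode) and NO₃⁻/NO is oxidised (anode), so E°cell = (+1.03) − (+0.99) = +0.04 V.
Balancing electrons gives n = 6.
ΔG° = −nFE° = −(6)(96485)(+0.04) = -23,156 J = -23.2 kJ/mol.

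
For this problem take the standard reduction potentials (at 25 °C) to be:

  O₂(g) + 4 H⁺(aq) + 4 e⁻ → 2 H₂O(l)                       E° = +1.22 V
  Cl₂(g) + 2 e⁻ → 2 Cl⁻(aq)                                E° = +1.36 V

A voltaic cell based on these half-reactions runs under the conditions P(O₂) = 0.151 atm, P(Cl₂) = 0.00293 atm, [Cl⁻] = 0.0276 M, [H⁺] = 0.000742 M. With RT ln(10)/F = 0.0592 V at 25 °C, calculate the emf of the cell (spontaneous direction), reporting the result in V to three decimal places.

Cl₂/Cl⁻ is the cathode (higher E°), O₂/H₂O the anode: E°cell = +1.36 − (+1.22) = +0.14 V, n = 4.
Overall: 2 Cl₂(g) + 2 H₂O(l) → 4 Cl⁻(aq) + O₂(g) + 4 H⁺(aq)
Q = [Cl⁻]^4·P(O₂)·[H⁺]^4 / (P(Cl₂)^2); log Q = -14.510.
E = E° − (0.0592/n) log Q = +0.14 − (0.0592/4)(-14.510) = +0.355 V.

+0.355 V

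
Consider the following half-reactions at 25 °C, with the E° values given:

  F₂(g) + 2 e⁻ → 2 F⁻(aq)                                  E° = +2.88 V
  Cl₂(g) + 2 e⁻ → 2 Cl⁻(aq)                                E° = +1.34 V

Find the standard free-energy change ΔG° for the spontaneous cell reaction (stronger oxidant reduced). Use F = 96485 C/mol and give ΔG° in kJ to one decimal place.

F₂/F⁻ (E° = +2.88 V) is the cathode; Cl₂/Cl⁻ (E° = +1.34 V) is the anode, so E°cell = +1.54 V.
Balancing electrons gives n = 2 (lcm of 2 and 2).
ΔG° = −nFE° = −(2)(96485)(+1.54) = -297,174 J = -297.2 kJ.

-297.2 kJ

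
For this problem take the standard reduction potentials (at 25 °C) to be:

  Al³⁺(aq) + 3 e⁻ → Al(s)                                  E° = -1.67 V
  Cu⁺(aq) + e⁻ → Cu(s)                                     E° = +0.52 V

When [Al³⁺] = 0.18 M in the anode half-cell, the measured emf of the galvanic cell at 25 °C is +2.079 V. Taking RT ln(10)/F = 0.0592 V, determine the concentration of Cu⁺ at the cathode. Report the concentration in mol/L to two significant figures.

Cu⁺/Cu is the cathode, Al³⁺/Al the anode: E°cell = +2.19 V, n = 3.
Overall reaction: 3 Cu⁺(aq) + Al(s) → 3 Cu(s) + Al³⁺(aq); Q = [Al³⁺]^1/[Cu⁺]^3.
From E = E° − (0.0592/n) log Q: log Q = (E° − E)·n/0.0592 = (+2.19 − (+2.079))·3/0.0592 = 5.6250.
So 3·log[Cu⁺] = 1·log(0.18) − log Q = -0.7447 − (5.6250) = -6.3697; log[Cu⁺] = -6.3697 / 3 = -2.1232; [Cu⁺] = 10^(-2.1232) ≈ 0.0075 M.

0.0075 M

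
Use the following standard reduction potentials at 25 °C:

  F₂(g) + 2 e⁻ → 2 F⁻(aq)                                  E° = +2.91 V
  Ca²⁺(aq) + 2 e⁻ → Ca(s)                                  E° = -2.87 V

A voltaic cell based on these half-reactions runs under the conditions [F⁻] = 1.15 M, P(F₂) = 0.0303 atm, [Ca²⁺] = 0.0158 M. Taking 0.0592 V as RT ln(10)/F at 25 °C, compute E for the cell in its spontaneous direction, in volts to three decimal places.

+5.785 V

F₂/F⁻ is the cathode (higher E°), Ca²⁺/Ca the anode: E°cell = +2.91 − (-2.87) = +5.78 V, n = 2.
Overall: F₂(g) + Ca(s) → 2 F⁻(aq) + Ca²⁺(aq)
Q = [F⁻]^2·[Ca²⁺] / (P(F₂)); log Q = -0.161.
E = E° − (0.0592/n) log Q = +5.78 − (0.0592/2)(-0.161) = +5.785 V.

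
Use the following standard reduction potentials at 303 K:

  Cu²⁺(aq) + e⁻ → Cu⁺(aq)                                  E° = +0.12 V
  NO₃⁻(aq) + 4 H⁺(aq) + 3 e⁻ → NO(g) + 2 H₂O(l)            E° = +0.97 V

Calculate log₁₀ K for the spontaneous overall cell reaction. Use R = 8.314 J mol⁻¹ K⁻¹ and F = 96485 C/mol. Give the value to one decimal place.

Cathode: NO₃⁻/NO; anode: Cu²⁺/Cu⁺. E°cell = (+0.97) − (+0.12) = +0.85 V, with n = 3.
ΔG° = −nFE° = −RT ln K, so ln K = nFE°/(RT) = (3)(96485)(+0.85) / ((8.314)(303)) = 97.667.
log₁₀ K = 97.667 / ln 10 = 42.4.

42.4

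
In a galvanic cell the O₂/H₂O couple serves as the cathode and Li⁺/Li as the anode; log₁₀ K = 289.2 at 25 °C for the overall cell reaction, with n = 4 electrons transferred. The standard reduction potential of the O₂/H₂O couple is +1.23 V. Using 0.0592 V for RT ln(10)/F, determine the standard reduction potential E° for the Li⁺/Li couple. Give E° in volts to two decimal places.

-3.05 V

E°cell = (0.0592/n)·log K = (0.0592/4)(289.2) = +4.280 V.
Since O₂/H₂O is the cathode and Li⁺/Li the anode, E°cell = E°(O₂/H₂O) − E°(Li⁺/Li).
So E°(Li⁺/Li) = E°(O₂/H₂O) − E°cell = (+1.23) − (+4.280) = -3.05 V.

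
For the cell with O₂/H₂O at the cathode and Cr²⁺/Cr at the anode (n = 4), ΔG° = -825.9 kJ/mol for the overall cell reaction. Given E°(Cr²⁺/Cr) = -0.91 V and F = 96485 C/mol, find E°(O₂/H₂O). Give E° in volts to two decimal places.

+1.23 V

E°cell = −ΔG°/(nF) = −(-825.9×10³)/((4)(96485)) = +2.140 V.
Since O₂/H₂O is the cathode and Cr²⁺/Cr the anode, E°cell = E°(O₂/H₂O) − E°(Cr²⁺/Cr).
So E°(O₂/H₂O) = E°cell + E°(Cr²⁺/Cr) = +2.140 + (-0.91) = +1.23 V.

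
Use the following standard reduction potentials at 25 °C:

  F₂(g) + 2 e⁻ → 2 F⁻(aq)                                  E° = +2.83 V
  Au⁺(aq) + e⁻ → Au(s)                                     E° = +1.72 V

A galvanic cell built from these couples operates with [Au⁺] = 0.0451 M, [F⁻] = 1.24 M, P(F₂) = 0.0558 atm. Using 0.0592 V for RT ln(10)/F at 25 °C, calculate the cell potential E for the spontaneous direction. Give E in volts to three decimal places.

F₂/F⁻ is the cathode (higher E°), Au⁺/Au the anode: E°cell = +2.83 − (+1.72) = +1.11 V, n = 2.
Overall: F₂(g) + 2 Au(s) → 2 F⁻(aq) + 2 Au⁺(aq)
Q = [F⁻]^2·[Au⁺]^2 / (P(F₂)); log Q = -1.251.
E = E° − (0.0592/n) log Q = +1.11 − (0.0592/2)(-1.251) = +1.147 V.

+1.147 V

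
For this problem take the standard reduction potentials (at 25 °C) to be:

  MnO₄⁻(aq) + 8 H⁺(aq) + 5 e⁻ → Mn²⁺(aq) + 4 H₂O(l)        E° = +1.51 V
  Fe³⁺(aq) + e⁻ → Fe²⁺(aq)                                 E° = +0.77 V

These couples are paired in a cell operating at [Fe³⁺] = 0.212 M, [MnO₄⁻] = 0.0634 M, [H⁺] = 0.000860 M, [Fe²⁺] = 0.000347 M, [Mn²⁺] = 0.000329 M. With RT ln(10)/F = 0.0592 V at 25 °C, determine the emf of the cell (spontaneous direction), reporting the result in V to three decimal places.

MnO₄⁻/Mn²⁺ is the cathode (higher E°), Fe³⁺/Fe²⁺ the anode: E°cell = +1.51 − (+0.77) = +0.74 V, n = 5.
Overall: MnO₄⁻(aq) + 8 H⁺(aq) + 5 Fe²⁺(aq) → Mn²⁺(aq) + 4 H₂O(l) + 5 Fe³⁺(aq)
Q = [Mn²⁺]·[Fe³⁺]^5 / ([MnO₄⁻]·[H⁺]^8·[Fe²⁺]^5); log Q = 36.169.
E = E° − (0.0592/n) log Q = +0.74 − (0.0592/5)(36.169) = +0.312 V.

+0.312 V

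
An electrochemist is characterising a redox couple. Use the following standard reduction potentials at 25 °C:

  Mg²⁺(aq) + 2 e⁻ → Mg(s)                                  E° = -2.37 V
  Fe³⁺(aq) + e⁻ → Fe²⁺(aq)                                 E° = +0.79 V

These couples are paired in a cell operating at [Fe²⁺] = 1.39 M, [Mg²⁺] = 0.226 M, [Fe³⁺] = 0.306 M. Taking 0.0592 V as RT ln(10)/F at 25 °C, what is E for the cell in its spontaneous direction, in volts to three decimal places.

+3.140 V

Fe³⁺/Fe²⁺ is the cathode (higher E°), Mg²⁺/Mg the anode: E°cell = +0.79 − (-2.37) = +3.16 V, n = 2.
Overall: 2 Fe³⁺(aq) + Mg(s) → 2 Fe²⁺(aq) + Mg²⁺(aq)
Q = [Fe²⁺]^2·[Mg²⁺] / ([Fe³⁺]^2); log Q = 0.669.
E = E° − (0.0592/n) log Q = +3.16 − (0.0592/2)(0.669) = +3.140 V.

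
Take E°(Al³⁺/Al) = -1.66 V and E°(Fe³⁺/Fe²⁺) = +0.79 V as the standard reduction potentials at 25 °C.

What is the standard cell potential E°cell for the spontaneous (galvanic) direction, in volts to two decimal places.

+2.45 V

The Fe³⁺/Fe²⁺ couple has the higher reduction potential, so it is the cathode; Al³⁺/Al is oxidised at the anode.
E°cell = E°(cathode) − E°(anode) = (+0.79) − (-1.66) = +2.45 V.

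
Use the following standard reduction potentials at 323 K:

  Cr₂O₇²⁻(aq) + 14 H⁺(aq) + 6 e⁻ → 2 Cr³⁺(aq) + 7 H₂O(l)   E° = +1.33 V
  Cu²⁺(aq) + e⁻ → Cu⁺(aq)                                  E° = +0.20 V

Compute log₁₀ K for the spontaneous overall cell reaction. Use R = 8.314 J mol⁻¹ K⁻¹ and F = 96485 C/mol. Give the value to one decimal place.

Cathode: Cr₂O₇²⁻/Cr³⁺; anode: Cu²⁺/Cu⁺. E°cell = (+1.33) − (+0.20) = +1.13 V, with n = 6.
ΔG° = −nFE° = −RT ln K, so ln K = nFE°/(RT) = (6)(96485)(+1.13) / ((8.314)(323)) = 243.600.
log₁₀ K = 243.600 / ln 10 = 105.8.

105.8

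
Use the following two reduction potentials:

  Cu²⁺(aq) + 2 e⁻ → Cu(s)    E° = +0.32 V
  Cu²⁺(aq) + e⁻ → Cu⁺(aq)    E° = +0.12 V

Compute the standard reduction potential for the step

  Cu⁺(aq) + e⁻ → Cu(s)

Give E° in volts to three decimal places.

Sequential free energies add, so n₃E°₃ = n₁E°₁ + n₂E°₂.
With n₃ = 2, and the known step contributing 1×(+0.12) V, the unknown satisfies 1·E° = 2×(+0.32) − 1×(+0.12) = +0.520.
E° = +0.520 / 1 = +0.520 V.

+0.520 V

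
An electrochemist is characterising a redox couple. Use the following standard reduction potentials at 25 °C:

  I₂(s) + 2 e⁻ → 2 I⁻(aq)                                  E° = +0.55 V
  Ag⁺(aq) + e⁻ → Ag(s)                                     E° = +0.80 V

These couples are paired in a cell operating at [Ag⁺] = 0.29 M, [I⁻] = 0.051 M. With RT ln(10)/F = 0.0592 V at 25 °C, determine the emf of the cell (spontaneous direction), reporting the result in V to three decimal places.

+0.142 V

Ag⁺/Ag is the cathode (higher E°), I₂/I⁻ the anode: E°cell = +0.80 − (+0.55) = +0.25 V, n = 2.
Overall: 2 Ag⁺(aq) + 2 I⁻(aq) → 2 Ag(s) + I₂(s)
Q = 1 / ([Ag⁺]^2·[I⁻]^2); log Q = 3.660.
E = E° − (0.0592/n) log Q = +0.25 − (0.0592/2)(3.660) = +0.142 V.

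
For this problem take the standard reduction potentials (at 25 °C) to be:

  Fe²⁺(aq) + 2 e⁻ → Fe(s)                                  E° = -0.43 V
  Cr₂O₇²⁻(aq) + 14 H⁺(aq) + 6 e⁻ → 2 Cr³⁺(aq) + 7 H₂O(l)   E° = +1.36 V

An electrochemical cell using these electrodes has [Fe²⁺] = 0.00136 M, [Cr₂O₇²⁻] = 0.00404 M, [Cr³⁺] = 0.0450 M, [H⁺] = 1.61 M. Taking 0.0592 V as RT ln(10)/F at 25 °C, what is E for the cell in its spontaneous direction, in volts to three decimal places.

Cr₂O₇²⁻/Cr³⁺ is the cathode (higher E°), Fe²⁺/Fe the anode: E°cell = +1.36 − (-0.43) = +1.79 V, n = 6.
Overall: Cr₂O₇²⁻(aq) + 14 H⁺(aq) + 3 Fe(s) → 2 Cr³⁺(aq) + 7 H₂O(l) + 3 Fe²⁺(aq)
Q = [Cr³⁺]^2·[Fe²⁺]^3 / ([Cr₂O₇²⁻]·[H⁺]^14); log Q = -11.795.
E = E° − (0.0592/n) log Q = +1.79 − (0.0592/6)(-11.795) = +1.906 V.

+1.906 V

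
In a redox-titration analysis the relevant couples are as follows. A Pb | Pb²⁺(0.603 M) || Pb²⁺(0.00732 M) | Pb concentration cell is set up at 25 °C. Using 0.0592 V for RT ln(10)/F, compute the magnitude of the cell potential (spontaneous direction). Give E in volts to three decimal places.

+0.057 V

For a concentration cell E°cell = 0. The 0.603 M side is the cathode (reduction is favoured where [Pb²⁺] is higher).
With n = 2, E = −(0.0592/2) log([Pb²⁺]ₐₙ/[Pb²⁺]꜀ₐₜ) = −(0.0592/2) log(0.00732/0.603) = −(0.0592/2)(-1.916) = +0.057 V.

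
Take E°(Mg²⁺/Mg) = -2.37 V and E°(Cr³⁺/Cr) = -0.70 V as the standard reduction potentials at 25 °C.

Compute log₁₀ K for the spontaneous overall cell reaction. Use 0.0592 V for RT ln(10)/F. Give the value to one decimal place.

169.3

Cathode: Cr³⁺/Cr; anode: Mg²⁺/Mg. E°cell = +1.67 V, n = 6.
log K = nE°cell / 0.0592 = (6)(+1.67) / 0.0592 = 169.3.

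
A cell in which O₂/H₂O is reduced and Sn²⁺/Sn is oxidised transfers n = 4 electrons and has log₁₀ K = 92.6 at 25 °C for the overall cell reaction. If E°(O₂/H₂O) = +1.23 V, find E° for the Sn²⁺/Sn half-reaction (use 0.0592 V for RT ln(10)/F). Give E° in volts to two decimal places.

E°cell = (0.0592/n)·log K = (0.0592/4)(92.6) = +1.370 V.
Since O₂/H₂O is the cathode and Sn²⁺/Sn the anode, E°cell = E°(O₂/H₂O) − E°(Sn²⁺/Sn).
So E°(Sn²⁺/Sn) = E°(O₂/H₂O) − E°cell = (+1.23) − (+1.370) = -0.14 V.

-0.14 V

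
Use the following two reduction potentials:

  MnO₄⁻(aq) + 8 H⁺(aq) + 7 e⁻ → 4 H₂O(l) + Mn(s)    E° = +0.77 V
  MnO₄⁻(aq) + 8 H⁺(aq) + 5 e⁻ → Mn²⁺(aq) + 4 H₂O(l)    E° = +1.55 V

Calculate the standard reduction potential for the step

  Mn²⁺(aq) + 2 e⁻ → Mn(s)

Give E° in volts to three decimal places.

-1.180 V

Sequential free energies add, so n₃E°₃ = n₁E°₁ + n₂E°₂.
With n₃ = 7, and the known step contributing 5×(+1.55) V, the unknown satisfies 2·E° = 7×(+0.77) − 5×(+1.55) = -2.360.
E° = -2.360 / 2 = -1.180 V.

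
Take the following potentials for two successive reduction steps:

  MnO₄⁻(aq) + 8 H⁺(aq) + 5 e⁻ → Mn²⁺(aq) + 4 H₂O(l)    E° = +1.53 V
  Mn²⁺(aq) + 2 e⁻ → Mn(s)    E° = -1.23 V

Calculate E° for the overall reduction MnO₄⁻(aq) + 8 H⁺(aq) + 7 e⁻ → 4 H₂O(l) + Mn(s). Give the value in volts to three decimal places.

Adding the free-energy changes (−nFE°) of the two steps gives −n₃FE°₃ = −n₁FE°₁ − n₂FE°₂.
E°₃ = (5×+1.53 + 2×-1.23) / 7 = (+5.190) / 7 = +0.741 V.

+0.741 V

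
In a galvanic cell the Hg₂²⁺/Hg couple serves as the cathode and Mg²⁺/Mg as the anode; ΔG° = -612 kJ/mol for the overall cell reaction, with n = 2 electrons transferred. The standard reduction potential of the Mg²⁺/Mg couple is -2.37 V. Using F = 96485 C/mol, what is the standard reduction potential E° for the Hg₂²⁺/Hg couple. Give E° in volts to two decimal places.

+0.80 V

E°cell = −ΔG°/(nF) = −(-612×10³)/((2)(96485)) = +3.171 V.
Since Hg₂²⁺/Hg is the cathode and Mg²⁺/Mg the anode, E°cell = E°(Hg₂²⁺/Hg) − E°(Mg²⁺/Mg).
So E°(Hg₂²⁺/Hg) = E°cell + E°(Mg²⁺/Mg) = +3.171 + (-2.37) = +0.80 V.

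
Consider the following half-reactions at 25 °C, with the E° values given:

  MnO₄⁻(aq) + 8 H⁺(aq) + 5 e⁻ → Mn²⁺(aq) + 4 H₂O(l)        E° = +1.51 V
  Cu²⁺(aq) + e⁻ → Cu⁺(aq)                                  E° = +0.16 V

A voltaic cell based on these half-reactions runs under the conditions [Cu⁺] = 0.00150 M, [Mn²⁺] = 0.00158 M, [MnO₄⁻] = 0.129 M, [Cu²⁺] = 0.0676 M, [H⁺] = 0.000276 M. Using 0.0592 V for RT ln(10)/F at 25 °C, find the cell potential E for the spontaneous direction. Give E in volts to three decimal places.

MnO₄⁻/Mn²⁺ is the cathode (higher E°), Cu²⁺/Cu⁺ the anode: E°cell = +1.51 − (+0.16) = +1.35 V, n = 5.
Overall: MnO₄⁻(aq) + 8 H⁺(aq) + 5 Cu⁺(aq) → Mn²⁺(aq) + 4 H₂O(l) + 5 Cu²⁺(aq)
Q = [Mn²⁺]·[Cu²⁺]^5 / ([MnO₄⁻]·[H⁺]^8·[Cu⁺]^5); log Q = 34.830.
E = E° − (0.0592/n) log Q = +1.35 − (0.0592/5)(34.830) = +0.938 V.

+0.938 V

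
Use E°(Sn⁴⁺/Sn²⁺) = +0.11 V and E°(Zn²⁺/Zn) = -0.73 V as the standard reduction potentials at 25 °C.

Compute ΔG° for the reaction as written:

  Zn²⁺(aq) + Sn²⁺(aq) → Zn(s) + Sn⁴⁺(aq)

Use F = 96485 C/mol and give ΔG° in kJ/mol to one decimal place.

+162.1 kJ/mol

As written, Zn²⁺/Zn is reduced (cathode) and Sn⁴⁺/Sn²⁺ is oxidised (anode), so E°cell = (-0.73) − (+0.11) = -0.84 V.
Balancing electrons gives n = 2.
ΔG° = −nFE° = −(2)(96485)(-0.84) = 162,095 J = +162.1 kJ/mol.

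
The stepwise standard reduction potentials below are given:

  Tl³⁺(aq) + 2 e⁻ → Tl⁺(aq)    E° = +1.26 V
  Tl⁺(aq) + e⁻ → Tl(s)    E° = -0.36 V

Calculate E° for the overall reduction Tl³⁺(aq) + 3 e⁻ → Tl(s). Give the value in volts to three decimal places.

Standard free energies of sequential steps add: ΔG°₃ = ΔG°₁ + ΔG°₂, so n₃E°₃ = n₁E°₁ + n₂E°₂.
E°₃ = (2×+1.26 + 1×-0.36) / 3 = (+2.160) / 3 = +0.720 V.
Simply averaging or adding the two E° values would be wrong; the electron-weighted sum is required.

+0.720 V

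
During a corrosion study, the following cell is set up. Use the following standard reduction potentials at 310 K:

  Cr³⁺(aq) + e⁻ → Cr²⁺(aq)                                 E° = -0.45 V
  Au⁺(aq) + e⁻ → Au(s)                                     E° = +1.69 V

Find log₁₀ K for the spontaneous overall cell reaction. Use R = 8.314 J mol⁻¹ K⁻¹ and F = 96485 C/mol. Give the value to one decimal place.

Cathode: Au⁺/Au; anode: Cr³⁺/Cr²⁺. E°cell = (+1.69) − (-0.45) = +2.14 V, with n = 1.
ΔG° = −nFE° = −RT ln K, so ln K = nFE°/(RT) = (1)(96485)(+2.14) / ((8.314)(310)) = 80.113.
log₁₀ K = 80.113 / ln 10 = 34.8.

34.8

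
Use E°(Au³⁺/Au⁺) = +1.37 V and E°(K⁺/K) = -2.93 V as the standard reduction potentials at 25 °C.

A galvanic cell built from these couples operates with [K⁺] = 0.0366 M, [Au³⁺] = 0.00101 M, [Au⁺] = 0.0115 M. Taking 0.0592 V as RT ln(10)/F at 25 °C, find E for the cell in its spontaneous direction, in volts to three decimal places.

+4.354 V

Au³⁺/Au⁺ is the cathode (higher E°), K⁺/K the anode: E°cell = +1.37 − (-2.93) = +4.30 V, n = 2.
Overall: Au³⁺(aq) + 2 K(s) → Au⁺(aq) + 2 K⁺(aq)
Q = [Au⁺]·[K⁺]^2 / ([Au³⁺]); log Q = -1.817.
E = E° − (0.0592/n) log Q = +4.30 − (0.0592/2)(-1.817) = +4.354 V.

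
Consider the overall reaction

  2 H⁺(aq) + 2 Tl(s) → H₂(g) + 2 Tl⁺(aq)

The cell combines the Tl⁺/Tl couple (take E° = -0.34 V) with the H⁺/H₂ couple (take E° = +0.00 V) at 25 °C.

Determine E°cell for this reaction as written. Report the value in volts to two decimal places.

+0.34 V

The H⁺/H₂ couple has the higher reduction potential, so it is the cathode; Tl⁺/Tl is oxidised at the anode.
E°cell = E°(cathode) − E°(anode) = (+0.00) − (-0.34) = +0.34 V.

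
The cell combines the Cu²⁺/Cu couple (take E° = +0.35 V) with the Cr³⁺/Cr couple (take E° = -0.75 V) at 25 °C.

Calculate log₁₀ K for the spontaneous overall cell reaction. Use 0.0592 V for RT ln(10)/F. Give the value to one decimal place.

Cathode: Cu²⁺/Cu; anode: Cr³⁺/Cr. E°cell = +1.10 V, n = 6.
log K = nE°cell / 0.0592 = (6)(+1.10) / 0.0592 = 111.5.

111.5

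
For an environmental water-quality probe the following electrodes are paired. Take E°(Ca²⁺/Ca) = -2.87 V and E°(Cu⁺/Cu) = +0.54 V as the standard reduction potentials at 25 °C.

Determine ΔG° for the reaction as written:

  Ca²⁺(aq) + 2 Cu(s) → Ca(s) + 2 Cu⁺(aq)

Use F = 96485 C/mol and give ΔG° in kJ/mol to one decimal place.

+658.0 kJ/mol

As written, Ca²⁺/Ca is reduced (cathode) and Cu⁺/Cu is oxidised (anode), so E°cell = (-2.87) − (+0.54) = -3.41 V.
Balancing electrons gives n = 2.
ΔG° = −nFE° = −(2)(96485)(-3.41) = 658,028 J = +658.0 kJ/mol.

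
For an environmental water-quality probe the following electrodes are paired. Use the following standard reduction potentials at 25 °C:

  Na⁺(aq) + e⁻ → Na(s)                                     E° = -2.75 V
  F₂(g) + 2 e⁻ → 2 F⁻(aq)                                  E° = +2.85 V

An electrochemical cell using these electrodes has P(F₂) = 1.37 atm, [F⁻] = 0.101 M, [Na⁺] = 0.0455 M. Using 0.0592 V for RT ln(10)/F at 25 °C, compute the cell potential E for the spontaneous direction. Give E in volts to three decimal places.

F₂/F⁻ is the cathode (higher E°), Na⁺/Na the anode: E°cell = +2.85 − (-2.75) = +5.60 V, n = 2.
Overall: F₂(g) + 2 Na(s) → 2 F⁻(aq) + 2 Na⁺(aq)
Q = [F⁻]^2·[Na⁺]^2 / (P(F₂)); log Q = -4.812.
E = E° − (0.0592/n) log Q = +5.60 − (0.0592/2)(-4.812) = +5.742 V.

+5.742 V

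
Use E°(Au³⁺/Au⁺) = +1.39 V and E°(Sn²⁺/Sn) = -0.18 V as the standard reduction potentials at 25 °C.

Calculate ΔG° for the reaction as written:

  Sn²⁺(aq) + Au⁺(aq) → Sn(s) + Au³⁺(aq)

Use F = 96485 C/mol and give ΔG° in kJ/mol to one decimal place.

As written, Sn²⁺/Sn is reduced (cathode) and Au³⁺/Au⁺ is oxidised (anode), so E°cell = (-0.18) − (+1.39) = -1.57 V.
Balancing electrons gives n = 2.
ΔG° = −nFE° = −(2)(96485)(-1.57) = 302,963 J = +303.0 kJ/mol.

+303.0 kJ/mol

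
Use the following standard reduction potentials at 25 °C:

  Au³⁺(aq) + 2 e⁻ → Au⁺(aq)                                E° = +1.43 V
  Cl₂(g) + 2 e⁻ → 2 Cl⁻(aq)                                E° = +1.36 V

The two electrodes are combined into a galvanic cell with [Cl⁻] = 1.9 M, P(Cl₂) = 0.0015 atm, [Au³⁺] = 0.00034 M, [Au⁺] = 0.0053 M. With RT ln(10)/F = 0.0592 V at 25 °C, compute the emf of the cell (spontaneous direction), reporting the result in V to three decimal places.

+0.135 V

Au³⁺/Au⁺ is the cathode (higher E°), Cl₂/Cl⁻ the anode: E°cell = +1.43 − (+1.36) = +0.07 V, n = 2.
Overall: Au³⁺(aq) + 2 Cl⁻(aq) → Au⁺(aq) + Cl₂(g)
Q = [Au⁺]·P(Cl₂) / ([Au³⁺]·[Cl⁻]^2); log Q = -2.189.
E = E° − (0.0592/n) log Q = +0.07 − (0.0592/2)(-2.189) = +0.135 V.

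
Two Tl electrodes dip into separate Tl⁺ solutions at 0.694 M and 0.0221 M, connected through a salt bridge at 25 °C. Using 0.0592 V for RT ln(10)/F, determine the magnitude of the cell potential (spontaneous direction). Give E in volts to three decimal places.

+0.089 V

For a concentration cell E°cell = 0. The 0.694 M side is the cathode (reduction is favoured where [Tl⁺] is higher).
With n = 1, E = −(0.0592/1) log([Tl⁺]ₐₙ/[Tl⁺]꜀ₐₜ) = −(0.0592/1) log(0.0221/0.694) = −(0.0592/1)(-1.497) = +0.089 V.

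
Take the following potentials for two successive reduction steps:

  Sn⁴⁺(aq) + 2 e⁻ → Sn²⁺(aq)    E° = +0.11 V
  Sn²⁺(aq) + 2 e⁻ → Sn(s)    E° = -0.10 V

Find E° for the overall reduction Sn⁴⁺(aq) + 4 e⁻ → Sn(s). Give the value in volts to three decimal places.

Adding the free-energy changes (−nFE°) of the two steps gives −n₃FE°₃ = −n₁FE°₁ − n₂FE°₂.
E°₃ = (2×+0.11 + 2×-0.10) / 4 = (+0.020) / 4 = +0.005 V.

+0.005 V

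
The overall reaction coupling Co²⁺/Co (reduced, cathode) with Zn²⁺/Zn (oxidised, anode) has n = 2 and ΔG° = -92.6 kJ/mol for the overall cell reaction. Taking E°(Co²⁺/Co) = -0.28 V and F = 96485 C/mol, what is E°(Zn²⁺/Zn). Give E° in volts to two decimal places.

-0.76 V

E°cell = −ΔG°/(nF) = −(-92.6×10³)/((2)(96485)) = +0.480 V.
Since Co²⁺/Co is the cathode and Zn²⁺/Zn the anode, E°cell = E°(Co²⁺/Co) − E°(Zn²⁺/Zn).
So E°(Zn²⁺/Zn) = E°(Co²⁺/Co) − E°cell = (-0.28) − (+0.480) = -0.76 V.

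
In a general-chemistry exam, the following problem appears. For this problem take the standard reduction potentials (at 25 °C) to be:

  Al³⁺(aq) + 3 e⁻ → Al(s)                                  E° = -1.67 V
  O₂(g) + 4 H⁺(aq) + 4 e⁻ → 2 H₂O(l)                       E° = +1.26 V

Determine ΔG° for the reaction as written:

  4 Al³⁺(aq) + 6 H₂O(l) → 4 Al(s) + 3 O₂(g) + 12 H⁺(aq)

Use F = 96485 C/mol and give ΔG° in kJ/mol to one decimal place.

+3392.4 kJ/mol

As written, Al³⁺/Al is reduced (cathode) and O₂/H₂O is oxidised (anode), so E°cell = (-1.67) − (+1.26) = -2.93 V.
Balancing electrons gives n = 12.
ΔG° = −nFE° = −(12)(96485)(-2.93) = 3,392,413 J = +3392.4 kJ/mol.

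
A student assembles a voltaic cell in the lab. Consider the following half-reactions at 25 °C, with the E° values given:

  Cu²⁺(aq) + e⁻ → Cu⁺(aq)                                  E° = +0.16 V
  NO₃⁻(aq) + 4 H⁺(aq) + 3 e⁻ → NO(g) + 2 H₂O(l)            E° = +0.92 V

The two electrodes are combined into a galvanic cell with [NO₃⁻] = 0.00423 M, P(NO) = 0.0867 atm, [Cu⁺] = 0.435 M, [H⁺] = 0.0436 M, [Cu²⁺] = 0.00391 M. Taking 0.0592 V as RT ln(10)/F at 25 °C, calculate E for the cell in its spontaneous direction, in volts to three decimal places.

+0.748 V

NO₃⁻/NO is the cathode (higher E°), Cu²⁺/Cu⁺ the anode: E°cell = +0.92 − (+0.16) = +0.76 V, n = 3.
Overall: NO₃⁻(aq) + 4 H⁺(aq) + 3 Cu⁺(aq) → NO(g) + 2 H₂O(l) + 3 Cu²⁺(aq)
Q = P(NO)·[Cu²⁺]^3 / ([NO₃⁻]·[H⁺]^4·[Cu⁺]^3); log Q = 0.615.
E = E° − (0.0592/n) log Q = +0.76 − (0.0592/3)(0.615) = +0.748 V.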